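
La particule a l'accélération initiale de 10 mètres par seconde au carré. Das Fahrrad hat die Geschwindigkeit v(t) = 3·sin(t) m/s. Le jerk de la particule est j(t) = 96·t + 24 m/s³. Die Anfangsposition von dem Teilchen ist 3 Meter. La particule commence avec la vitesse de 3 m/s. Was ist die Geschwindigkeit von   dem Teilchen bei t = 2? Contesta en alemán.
Wir müssen die Stammfunktion unserer Gleichung für den Ruck j(t) = 96·t + 24 2-mal finden. Die Stammfunktion von dem Ruck, mit a(0) = 10, ergibt die Beschleunigung: a(t) = 48·t^2 + 24·t + 10. Die Stammfunktion von der Beschleunigung, mit v(0) = 3, ergibt die Geschwindigkeit: v(t) = 16·t^3 + 12·t^2 + 10·t + 3. Mit v(t) = 16·t^3 + 12·t^2 + 10·t + 3 und Einsetzen von t = 2, finden wir v = 199.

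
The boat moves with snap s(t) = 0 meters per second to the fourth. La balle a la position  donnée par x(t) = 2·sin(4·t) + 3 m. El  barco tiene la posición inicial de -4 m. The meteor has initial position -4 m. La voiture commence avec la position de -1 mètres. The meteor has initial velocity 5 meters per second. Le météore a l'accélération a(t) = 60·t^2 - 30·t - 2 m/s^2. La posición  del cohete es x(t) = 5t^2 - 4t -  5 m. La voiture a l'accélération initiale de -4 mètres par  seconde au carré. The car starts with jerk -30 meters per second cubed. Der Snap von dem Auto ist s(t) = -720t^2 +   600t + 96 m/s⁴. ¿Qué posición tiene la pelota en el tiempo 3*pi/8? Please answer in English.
We have position x(t) = 2·sin(4·t) + 3. Substituting t = 3*pi/8: x(3*pi/8) = 1.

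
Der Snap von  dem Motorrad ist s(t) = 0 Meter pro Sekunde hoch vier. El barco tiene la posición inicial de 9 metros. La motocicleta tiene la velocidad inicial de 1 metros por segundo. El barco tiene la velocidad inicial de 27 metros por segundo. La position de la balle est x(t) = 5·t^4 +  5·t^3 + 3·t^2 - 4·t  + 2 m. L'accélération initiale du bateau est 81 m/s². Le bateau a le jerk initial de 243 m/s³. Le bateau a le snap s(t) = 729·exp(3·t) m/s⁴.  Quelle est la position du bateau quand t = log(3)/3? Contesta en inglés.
We need to integrate our snap equation s(t) = 729·exp(3·t) 4 times. The integral of snap is jerk. Using j(0) = 243, we get j(t) = 243·exp(3·t). Taking ∫j(t)dt and applying a(0) = 81, we find a(t) = 81·exp(3·t). Taking ∫a(t)dt and applying v(0) = 27, we find v(t) = 27·exp(3·t). The integral of velocity, with x(0) = 9, gives position: x(t) = 9·exp(3·t). We have position x(t) = 9·exp(3·t). Substituting t = log(3)/3: x(log(3)/3) = 27.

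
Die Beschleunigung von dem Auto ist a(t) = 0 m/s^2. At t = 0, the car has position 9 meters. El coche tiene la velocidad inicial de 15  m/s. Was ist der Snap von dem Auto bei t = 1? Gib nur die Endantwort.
Die Antwort ist 0.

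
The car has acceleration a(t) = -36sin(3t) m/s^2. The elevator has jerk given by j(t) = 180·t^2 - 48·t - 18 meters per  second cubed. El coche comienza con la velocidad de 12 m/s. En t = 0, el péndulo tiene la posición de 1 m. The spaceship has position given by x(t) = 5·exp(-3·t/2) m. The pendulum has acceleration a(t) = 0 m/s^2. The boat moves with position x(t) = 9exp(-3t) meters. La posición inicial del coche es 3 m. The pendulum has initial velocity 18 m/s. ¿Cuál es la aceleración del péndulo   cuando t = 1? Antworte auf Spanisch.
Usando a(t) = 0 y sustituyendo t = 1, encontramos a = 0.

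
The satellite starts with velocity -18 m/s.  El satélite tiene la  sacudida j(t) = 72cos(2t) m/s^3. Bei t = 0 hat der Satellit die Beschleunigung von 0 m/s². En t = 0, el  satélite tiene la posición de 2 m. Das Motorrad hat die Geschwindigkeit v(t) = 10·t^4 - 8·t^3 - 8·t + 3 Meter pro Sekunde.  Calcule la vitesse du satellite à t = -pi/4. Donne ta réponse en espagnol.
Necesitamos integrar nuestra ecuación de la sacudida j(t) = 72·cos(2·t) 2 veces. Tomando ∫j(t)dt y aplicando a(0) = 0, encontramos a(t) = 36·sin(2·t). La integral de la aceleración, con v(0) = -18, da la velocidad: v(t) = -18·cos(2·t). De la ecuación de la velocidad v(t) = -18·cos(2·t), sustituimos t = -pi/4 para obtener v = 0.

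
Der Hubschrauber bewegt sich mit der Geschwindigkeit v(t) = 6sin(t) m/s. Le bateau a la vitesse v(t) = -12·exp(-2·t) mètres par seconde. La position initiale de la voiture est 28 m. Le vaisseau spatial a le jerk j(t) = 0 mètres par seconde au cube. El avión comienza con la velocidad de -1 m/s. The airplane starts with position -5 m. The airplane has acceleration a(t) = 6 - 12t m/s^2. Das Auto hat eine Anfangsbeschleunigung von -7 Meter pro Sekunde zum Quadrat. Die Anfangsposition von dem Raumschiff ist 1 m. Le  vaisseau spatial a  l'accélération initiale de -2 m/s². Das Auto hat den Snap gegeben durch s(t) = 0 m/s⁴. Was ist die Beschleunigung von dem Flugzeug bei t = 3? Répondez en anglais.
Using a(t) = 6 - 12·t and substituting t = 3, we find a = -30.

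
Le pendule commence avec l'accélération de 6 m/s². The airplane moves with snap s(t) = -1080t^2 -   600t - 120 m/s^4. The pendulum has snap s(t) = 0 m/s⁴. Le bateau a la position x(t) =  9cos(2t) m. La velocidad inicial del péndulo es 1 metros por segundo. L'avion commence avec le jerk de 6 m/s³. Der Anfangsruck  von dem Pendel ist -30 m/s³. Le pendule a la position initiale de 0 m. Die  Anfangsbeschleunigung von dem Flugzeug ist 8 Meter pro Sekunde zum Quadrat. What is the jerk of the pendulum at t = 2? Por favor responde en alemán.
Um dies zu lösen, müssen wir 1 Integral unserer Gleichung für den Snap s(t) = 0 finden. Durch Integration von dem Snap und Verwendung der Anfangsbedingung j(0) = -30, erhalten wir j(t) = -30. Wir haben den Ruck j(t) = -30. Durch Einsetzen von t = 2: j(2) = -30.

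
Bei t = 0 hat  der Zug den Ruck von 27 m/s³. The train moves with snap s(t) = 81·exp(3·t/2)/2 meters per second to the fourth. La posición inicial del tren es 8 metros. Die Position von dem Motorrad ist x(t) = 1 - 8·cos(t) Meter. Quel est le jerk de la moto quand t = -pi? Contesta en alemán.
Wir müssen unsere Gleichung für die Position x(t) = 1 - 8·cos(t) 3-mal ableiten. Mit d/dt von x(t) finden wir v(t) = 8·sin(t). Durch Ableiten von der Geschwindigkeit erhalten wir die Beschleunigung: a(t) = 8·cos(t). Die Ableitung von der Beschleunigung ergibt den Ruck: j(t) = -8·sin(t). Mit j(t) = -8·sin(t) und Einsetzen von t = -pi, finden wir j = 0.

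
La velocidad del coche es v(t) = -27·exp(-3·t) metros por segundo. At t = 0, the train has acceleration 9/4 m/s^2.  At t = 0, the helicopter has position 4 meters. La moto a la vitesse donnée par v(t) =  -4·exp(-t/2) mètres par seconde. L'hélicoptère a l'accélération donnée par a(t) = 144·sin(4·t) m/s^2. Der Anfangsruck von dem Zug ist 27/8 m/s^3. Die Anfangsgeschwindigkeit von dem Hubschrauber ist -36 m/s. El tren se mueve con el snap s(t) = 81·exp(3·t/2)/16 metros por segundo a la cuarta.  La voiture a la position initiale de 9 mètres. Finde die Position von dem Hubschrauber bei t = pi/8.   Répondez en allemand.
Wir müssen das Integral unserer Gleichung für die Beschleunigung a(t) = 144·sin(4·t) 2-mal finden. Mit ∫a(t)dt und Anwendung von v(0) = -36, finden wir v(t) = -36·cos(4·t). Die Stammfunktion von der Geschwindigkeit, mit x(0) = 4, ergibt die Position: x(t) = 4 - 9·sin(4·t). Wir haben die Position x(t) = 4 - 9·sin(4·t). Durch Einsetzen von t = pi/8: x(pi/8) = -5.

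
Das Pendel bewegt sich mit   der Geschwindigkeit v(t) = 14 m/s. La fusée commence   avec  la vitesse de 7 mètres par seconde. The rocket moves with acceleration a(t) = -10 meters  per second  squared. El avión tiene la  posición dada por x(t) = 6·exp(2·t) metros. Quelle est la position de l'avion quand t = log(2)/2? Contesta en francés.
En utilisant x(t) = 6·exp(2·t) et en substituant t = log(2)/2, nous trouvons x = 12.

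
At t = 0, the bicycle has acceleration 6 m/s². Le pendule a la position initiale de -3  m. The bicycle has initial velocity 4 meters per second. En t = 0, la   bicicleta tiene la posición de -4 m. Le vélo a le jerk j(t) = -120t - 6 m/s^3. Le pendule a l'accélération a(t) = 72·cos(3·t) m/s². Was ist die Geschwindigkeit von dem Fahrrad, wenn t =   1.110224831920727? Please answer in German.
Um dies zu lösen, müssen wir 2 Stammfunktionen unserer Gleichung für den Ruck j(t) = -120·t - 6 finden. Durch Integration von dem Ruck und Verwendung der Anfangsbedingung a(0) = 6, erhalten wir a(t) = -60·t^2 - 6·t + 6. Das Integral von der Beschleunigung ist die Geschwindigkeit. Mit v(0) = 4 erhalten wir v(t) = -20·t^3 - 3·t^2 + 6·t + 4. Wir haben die Geschwindigkeit v(t) = -20·t^3 - 3·t^2 + 6·t + 4. Durch Einsetzen von t = 1.110224831920727: v(1.110224831920727) = -20.4056928321044.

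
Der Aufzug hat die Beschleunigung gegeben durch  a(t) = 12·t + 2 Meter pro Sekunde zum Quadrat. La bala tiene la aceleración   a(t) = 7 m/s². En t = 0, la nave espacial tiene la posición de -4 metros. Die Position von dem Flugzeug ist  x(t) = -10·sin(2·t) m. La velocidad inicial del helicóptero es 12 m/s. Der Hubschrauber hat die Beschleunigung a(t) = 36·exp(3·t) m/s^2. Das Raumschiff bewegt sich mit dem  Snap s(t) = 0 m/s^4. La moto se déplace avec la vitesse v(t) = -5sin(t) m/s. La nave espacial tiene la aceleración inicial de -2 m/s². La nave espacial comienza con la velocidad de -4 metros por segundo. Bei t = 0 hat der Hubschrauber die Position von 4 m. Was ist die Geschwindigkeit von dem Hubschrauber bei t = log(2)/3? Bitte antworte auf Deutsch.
Wir müssen unsere Gleichung für die Beschleunigung a(t) = 36·exp(3·t) 1-mal integrieren. Mit ∫a(t)dt und Anwendung von v(0) = 12, finden wir v(t) = 12·exp(3·t). Mit v(t) = 12·exp(3·t) und Einsetzen von t = log(2)/3, finden wir v = 24.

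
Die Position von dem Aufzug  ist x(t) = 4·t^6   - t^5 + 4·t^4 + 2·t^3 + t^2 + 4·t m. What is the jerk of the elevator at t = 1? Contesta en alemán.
Um dies zu lösen, müssen wir 3 Ableitungen unserer Gleichung für die Position x(t) = 4·t^6 - t^5 + 4·t^4 + 2·t^3 + t^2 + 4·t nehmen. Mit d/dt von x(t) finden wir v(t) = 24·t^5 - 5·t^4 + 16·t^3 + 6·t^2 + 2·t + 4. Die Ableitung von der Geschwindigkeit ergibt die Beschleunigung: a(t) = 120·t^4 - 20·t^3 + 48·t^2 + 12·t + 2. Mit d/dt von a(t) finden wir j(t) = 480·t^3 - 60·t^2 + 96·t + 12. Aus der Gleichung für den Ruck j(t) = 480·t^3 - 60·t^2 + 96·t + 12, setzen wir t = 1 ein und erhalten j = 528.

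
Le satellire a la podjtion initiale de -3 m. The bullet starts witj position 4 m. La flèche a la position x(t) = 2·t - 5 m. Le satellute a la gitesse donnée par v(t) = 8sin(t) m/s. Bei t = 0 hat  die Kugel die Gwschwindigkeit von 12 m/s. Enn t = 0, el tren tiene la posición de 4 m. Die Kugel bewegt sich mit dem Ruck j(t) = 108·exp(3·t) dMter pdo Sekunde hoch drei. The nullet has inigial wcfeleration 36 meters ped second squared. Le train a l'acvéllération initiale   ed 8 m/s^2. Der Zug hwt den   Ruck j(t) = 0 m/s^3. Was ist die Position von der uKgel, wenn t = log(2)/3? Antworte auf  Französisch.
Pour résoudre ceci, nous devons prendre 3 intégrales de notre équation du jerk j(t) = 108·exp(3·t). La primitive du jerk, avec a(0) = 36, donne l'accélération: a(t) = 36·exp(3·t). En intégrant l'accélération et en utilisant la condition initiale v(0) = 12, nous obtenons v(t) = 12·exp(3·t). La primitive de la vitesse est la position. En utilisant x(0) = 4, nous obtenons x(t) = 4·exp(3·t). En utilisant x(t) = 4·exp(3·t) et en substituant t = log(2)/3, nous trouvons x = 8.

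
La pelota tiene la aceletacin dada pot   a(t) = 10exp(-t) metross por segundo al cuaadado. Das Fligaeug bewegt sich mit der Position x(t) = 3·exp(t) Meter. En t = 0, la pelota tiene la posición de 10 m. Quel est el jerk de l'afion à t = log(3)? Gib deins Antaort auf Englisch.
To solve this, we need to take 3 derivatives of our position equation x(t) = 3·exp(t). Differentiating position, we get velocity: v(t) = 3·exp(t). Differentiating velocity, we get acceleration: a(t) = 3·exp(t). The derivative of acceleration gives jerk: j(t) = 3·exp(t). Using j(t) = 3·exp(t) and substituting t = log(3), we find j = 9.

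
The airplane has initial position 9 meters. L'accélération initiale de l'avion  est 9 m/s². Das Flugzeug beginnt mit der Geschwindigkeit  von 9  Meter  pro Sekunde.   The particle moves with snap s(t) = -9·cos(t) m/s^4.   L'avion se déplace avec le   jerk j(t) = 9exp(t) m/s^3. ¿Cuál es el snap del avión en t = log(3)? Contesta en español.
Debemos derivar nuestra ecuación de la sacudida j(t) = 9·exp(t) 1 vez. La derivada de la sacudida da el snap: s(t) = 9·exp(t). Usando s(t) = 9·exp(t) y sustituyendo t = log(3), encontramos s = 27.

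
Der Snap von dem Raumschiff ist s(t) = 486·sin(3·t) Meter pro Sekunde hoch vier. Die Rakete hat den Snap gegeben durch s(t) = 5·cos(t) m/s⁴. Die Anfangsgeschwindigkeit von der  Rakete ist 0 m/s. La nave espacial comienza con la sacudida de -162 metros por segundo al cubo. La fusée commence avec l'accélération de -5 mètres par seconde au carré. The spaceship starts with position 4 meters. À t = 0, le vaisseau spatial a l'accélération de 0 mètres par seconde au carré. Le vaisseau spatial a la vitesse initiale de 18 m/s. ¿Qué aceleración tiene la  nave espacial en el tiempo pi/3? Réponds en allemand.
Wir müssen die Stammfunktion unserer Gleichung für den Snap s(t) = 486·sin(3·t) 2-mal finden. Durch Integration von dem Snap und Verwendung der Anfangsbedingung j(0) = -162, erhalten wir j(t) = -162·cos(3·t). Mit ∫j(t)dt und Anwendung von a(0) = 0, finden wir a(t) = -54·sin(3·t). Wir haben die Beschleunigung a(t) = -54·sin(3·t). Durch Einsetzen von t = pi/3: a(pi/3) = 0.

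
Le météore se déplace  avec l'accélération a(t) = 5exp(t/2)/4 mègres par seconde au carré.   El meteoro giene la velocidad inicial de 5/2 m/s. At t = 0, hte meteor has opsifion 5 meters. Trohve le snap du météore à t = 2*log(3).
Pour résoudre ceci, nous devons prendre 2 dérivées de notre équation de l'accélération a(t) = 5·exp(t/2)/4. En dérivant l'accélération, nous obtenons le jerk: j(t) = 5·exp(t/2)/8. En dérivant le jerk, nous obtenons le snap: s(t) = 5·exp(t/2)/16. Nous avons le snap s(t) = 5·exp(t/2)/16. En substituant t = 2*log(3): s(2*log(3)) = 15/16.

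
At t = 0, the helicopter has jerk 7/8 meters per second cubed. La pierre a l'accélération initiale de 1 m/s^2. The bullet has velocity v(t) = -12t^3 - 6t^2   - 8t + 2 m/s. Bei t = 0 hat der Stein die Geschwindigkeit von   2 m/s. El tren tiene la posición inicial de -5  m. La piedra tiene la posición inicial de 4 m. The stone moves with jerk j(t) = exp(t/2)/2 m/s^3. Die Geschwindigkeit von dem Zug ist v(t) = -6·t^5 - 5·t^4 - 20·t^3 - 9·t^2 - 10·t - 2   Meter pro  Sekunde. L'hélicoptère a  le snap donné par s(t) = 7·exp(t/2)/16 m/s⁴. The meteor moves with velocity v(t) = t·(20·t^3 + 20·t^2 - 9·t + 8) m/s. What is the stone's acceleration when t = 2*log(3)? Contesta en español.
Para resolver esto, necesitamos tomar 1 antiderivada de nuestra ecuación de la sacudida j(t) = exp(t/2)/2. La antiderivada de la sacudida es la aceleración. Usando a(0) = 1, obtenemos a(t) = exp(t/2). Usando a(t) = exp(t/2) y sustituyendo t = 2*log(3), encontramos a = 3.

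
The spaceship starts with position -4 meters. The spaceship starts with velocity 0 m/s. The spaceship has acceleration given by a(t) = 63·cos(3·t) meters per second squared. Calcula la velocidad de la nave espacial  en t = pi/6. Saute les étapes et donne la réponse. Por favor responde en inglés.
The velocity at t = pi/6 is v = 21.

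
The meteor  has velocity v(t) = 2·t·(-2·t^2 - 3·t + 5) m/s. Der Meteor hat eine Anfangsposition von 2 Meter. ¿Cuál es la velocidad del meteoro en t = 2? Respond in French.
En utilisant v(t) = 2·t·(-2·t^2 - 3·t + 5) et en substituant t = 2, nous trouvons v = -36.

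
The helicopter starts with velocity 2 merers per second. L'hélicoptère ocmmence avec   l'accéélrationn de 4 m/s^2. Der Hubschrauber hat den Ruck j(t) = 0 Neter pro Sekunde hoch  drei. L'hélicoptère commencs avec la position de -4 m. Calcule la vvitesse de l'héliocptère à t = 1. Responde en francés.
Pour résoudre ceci, nous devons prendre 2 primitives de notre équation du jerk j(t) = 0. La primitive du jerk est l'accélération. En utilisant a(0) = 4, nous obtenons a(t) = 4. L'intégrale de l'accélération, avec v(0) = 2, donne la vitesse: v(t) = 4·t + 2. Nous avons la vitesse v(t) = 4·t + 2. En substituant t = 1: v(1) = 6.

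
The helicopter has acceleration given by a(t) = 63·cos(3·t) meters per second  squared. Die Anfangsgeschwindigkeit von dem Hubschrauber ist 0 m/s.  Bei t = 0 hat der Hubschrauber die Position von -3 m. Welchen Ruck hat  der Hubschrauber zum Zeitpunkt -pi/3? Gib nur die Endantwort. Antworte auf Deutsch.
Die Antwort ist 0.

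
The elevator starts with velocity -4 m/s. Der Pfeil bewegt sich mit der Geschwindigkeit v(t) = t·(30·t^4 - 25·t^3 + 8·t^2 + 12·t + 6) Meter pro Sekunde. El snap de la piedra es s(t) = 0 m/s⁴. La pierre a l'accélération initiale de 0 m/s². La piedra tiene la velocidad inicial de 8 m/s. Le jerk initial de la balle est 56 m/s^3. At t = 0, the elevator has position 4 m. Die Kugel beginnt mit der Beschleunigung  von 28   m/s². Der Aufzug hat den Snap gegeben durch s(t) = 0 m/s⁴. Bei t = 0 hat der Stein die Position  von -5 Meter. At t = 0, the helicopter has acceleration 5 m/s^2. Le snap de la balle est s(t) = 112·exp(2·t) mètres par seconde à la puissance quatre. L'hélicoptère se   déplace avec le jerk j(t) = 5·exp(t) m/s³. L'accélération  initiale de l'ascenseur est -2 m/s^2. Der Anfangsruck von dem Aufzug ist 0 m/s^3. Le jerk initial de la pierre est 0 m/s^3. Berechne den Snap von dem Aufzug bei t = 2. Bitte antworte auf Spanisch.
De la ecuación del snap s(t) = 0, sustituimos t = 2 para obtener s = 0.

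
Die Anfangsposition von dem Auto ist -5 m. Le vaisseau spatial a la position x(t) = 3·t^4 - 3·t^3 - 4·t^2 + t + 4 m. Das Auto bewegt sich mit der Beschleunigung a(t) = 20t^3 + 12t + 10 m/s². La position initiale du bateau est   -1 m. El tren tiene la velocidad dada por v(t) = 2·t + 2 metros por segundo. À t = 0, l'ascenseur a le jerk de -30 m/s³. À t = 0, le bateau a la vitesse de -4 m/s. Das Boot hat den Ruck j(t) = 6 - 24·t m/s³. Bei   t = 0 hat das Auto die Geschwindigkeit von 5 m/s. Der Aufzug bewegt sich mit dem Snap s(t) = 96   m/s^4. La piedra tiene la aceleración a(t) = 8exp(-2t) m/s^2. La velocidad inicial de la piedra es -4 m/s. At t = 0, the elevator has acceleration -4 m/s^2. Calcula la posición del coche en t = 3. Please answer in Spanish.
Partiendo de la aceleración a(t) = 20·t^3 + 12·t + 10, tomamos 2 integrales. Tomando ∫a(t)dt y aplicando v(0) = 5, encontramos v(t) = 5·t^4 + 6·t^2 + 10·t + 5. Integrando la velocidad y usando la condición inicial x(0) = -5, obtenemos x(t) = t^5 + 2·t^3 + 5·t^2 + 5·t - 5. Tenemos la posición x(t) = t^5 + 2·t^3 + 5·t^2 + 5·t - 5. Sustituyendo t = 3: x(3) = 352.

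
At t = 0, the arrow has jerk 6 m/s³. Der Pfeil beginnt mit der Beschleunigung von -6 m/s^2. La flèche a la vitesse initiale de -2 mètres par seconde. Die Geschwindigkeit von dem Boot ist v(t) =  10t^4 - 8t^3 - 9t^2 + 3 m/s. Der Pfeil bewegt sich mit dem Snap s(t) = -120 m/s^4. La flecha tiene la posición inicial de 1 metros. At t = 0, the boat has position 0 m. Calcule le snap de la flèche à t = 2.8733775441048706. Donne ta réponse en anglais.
We have snap s(t) = -120. Substituting t = 2.8733775441048706: s(2.8733775441048706) = -120.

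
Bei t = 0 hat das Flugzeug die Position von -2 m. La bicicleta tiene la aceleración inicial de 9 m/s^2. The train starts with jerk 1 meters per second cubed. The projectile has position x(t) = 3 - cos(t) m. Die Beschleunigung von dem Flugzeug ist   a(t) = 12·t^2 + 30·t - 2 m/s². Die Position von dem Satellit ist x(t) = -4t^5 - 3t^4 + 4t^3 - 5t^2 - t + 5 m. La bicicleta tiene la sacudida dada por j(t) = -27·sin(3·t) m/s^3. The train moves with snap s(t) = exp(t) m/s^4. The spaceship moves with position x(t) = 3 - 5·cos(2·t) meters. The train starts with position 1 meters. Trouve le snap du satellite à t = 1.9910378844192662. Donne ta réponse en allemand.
Um dies zu lösen, müssen wir 4 Ableitungen unserer Gleichung für die Position x(t) = -4·t^5 - 3·t^4 + 4·t^3 - 5·t^2 - t + 5 nehmen. Die Ableitung von der Position ergibt die Geschwindigkeit: v(t) = -20·t^4 - 12·t^3 + 12·t^2 - 10·t - 1. Mit d/dt von v(t) finden wir a(t) = -80·t^3 - 36·t^2 + 24·t - 10. Mit d/dt von a(t) finden wir j(t) = -240·t^2 - 72·t + 24. Die Ableitung von dem Ruck ergibt den Snap: s(t) = -480·t - 72. Wir haben den Snap s(t) = -480·t - 72. Durch Einsetzen von t = 1.9910378844192662: s(1.9910378844192662) = -1027.69818452125.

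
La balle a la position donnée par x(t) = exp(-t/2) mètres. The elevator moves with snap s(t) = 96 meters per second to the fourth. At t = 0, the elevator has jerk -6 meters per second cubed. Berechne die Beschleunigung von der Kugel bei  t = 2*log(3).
Um dies zu lösen, müssen wir 2 Ableitungen unserer Gleichung für die Position x(t) = exp(-t/2) nehmen. Mit d/dt von x(t) finden wir v(t) = -exp(-t/2)/2. Die Ableitung von der Geschwindigkeit ergibt die Beschleunigung: a(t) = exp(-t/2)/4. Mit a(t) = exp(-t/2)/4 und Einsetzen von t = 2*log(3), finden wir a = 1/12.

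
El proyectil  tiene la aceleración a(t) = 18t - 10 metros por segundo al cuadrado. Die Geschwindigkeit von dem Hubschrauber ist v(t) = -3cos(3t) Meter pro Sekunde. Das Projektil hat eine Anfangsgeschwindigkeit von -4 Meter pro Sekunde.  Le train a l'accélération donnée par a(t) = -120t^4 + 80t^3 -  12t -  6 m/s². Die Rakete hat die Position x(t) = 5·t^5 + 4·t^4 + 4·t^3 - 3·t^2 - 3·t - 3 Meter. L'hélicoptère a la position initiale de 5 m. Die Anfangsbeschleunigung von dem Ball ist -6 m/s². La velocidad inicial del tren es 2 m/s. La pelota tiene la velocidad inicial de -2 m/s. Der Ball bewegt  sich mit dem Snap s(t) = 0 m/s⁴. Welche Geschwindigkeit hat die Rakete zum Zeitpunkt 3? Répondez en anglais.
Starting from position x(t) = 5·t^5 + 4·t^4 + 4·t^3 - 3·t^2 - 3·t - 3, we take 1 derivative. The derivative of position gives velocity: v(t) = 25·t^4 + 16·t^3 + 12·t^2 - 6·t - 3. We have velocity v(t) = 25·t^4 + 16·t^3 + 12·t^2 - 6·t - 3. Substituting t = 3: v(3) = 2544.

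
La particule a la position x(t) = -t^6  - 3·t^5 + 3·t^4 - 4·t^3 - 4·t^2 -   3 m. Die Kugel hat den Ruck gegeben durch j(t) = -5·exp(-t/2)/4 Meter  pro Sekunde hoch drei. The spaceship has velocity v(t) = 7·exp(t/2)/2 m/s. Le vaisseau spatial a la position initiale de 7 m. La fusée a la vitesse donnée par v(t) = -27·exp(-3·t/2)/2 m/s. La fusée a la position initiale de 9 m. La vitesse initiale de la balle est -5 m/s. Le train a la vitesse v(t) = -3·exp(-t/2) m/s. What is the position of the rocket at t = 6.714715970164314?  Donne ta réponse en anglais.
Starting from velocity v(t) = -27·exp(-3·t/2)/2, we take 1 integral. Finding the integral of v(t) and using x(0) = 9: x(t) = 9·exp(-3·t/2). We have position x(t) = 9·exp(-3·t/2). Substituting t = 6.714715970164314: x(6.714715970164314) = 0.000380186217999684.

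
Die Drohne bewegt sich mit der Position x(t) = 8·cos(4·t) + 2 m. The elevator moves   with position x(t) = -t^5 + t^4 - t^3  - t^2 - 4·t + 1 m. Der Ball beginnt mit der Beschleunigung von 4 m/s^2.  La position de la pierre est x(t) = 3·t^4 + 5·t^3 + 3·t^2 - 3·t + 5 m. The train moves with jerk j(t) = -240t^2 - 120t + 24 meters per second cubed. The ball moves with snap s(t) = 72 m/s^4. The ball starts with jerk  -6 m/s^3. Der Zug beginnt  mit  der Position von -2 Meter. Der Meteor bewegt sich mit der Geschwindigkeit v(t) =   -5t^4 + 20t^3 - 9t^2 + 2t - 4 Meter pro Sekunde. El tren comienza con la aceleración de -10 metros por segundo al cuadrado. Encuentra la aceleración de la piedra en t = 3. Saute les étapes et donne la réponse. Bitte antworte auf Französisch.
a(3) = 420.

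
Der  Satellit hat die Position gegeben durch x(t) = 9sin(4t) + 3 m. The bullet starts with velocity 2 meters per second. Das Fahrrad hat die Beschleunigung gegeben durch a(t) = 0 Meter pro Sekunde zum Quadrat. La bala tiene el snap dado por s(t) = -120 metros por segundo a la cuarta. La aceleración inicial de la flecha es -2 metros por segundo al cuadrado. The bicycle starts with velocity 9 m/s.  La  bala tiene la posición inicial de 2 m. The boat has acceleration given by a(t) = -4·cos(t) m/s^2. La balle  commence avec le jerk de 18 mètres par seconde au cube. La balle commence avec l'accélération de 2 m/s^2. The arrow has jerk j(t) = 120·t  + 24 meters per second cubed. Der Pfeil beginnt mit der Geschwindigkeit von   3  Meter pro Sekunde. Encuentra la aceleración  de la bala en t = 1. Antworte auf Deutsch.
Um dies zu lösen, müssen wir 2 Integrale unserer Gleichung für den Snap s(t) = -120 finden. Das Integral von dem Snap ist der Ruck. Mit j(0) = 18 erhalten wir j(t) = 18 - 120·t. Durch Integration von dem Ruck und Verwendung der Anfangsbedingung a(0) = 2, erhalten wir a(t) = -60·t^2 + 18·t + 2. Mit a(t) = -60·t^2 + 18·t + 2 und Einsetzen von t = 1, finden wir a = -40.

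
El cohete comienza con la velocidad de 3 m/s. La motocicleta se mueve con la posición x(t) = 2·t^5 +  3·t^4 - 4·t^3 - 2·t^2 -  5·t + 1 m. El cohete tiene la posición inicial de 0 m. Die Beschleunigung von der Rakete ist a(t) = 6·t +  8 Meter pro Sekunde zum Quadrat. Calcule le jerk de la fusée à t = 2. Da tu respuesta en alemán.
Ausgehend von der Beschleunigung a(t) = 6·t + 8, nehmen wir 1 Ableitung. Die Ableitung von der Beschleunigung ergibt den Ruck: j(t) = 6. Mit j(t) = 6 und Einsetzen von t = 2, finden wir j = 6.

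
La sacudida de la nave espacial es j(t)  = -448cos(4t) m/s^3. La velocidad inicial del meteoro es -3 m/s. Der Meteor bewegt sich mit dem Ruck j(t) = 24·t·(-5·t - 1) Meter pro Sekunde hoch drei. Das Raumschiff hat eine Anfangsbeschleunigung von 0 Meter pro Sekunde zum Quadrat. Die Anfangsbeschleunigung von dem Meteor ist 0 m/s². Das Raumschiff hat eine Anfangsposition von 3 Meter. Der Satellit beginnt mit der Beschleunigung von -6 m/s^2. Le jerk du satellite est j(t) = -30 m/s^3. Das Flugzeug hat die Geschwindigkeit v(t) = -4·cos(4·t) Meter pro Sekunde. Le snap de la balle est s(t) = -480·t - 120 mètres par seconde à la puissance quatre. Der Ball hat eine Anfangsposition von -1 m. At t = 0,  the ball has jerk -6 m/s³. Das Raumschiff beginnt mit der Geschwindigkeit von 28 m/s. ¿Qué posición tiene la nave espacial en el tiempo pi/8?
Para resolver esto, necesitamos tomar 3 antiderivadas de nuestra ecuación de la sacudida j(t) = -448·cos(4·t). La integral de la sacudida, con a(0) = 0, da la aceleración: a(t) = -112·sin(4·t). Tomando ∫a(t)dt y aplicando v(0) = 28, encontramos v(t) = 28·cos(4·t). Tomando ∫v(t)dt y aplicando x(0) = 3, encontramos x(t) = 7·sin(4·t) + 3. Usando x(t) = 7·sin(4·t) + 3 y sustituyendo t = pi/8, encontramos x = 10.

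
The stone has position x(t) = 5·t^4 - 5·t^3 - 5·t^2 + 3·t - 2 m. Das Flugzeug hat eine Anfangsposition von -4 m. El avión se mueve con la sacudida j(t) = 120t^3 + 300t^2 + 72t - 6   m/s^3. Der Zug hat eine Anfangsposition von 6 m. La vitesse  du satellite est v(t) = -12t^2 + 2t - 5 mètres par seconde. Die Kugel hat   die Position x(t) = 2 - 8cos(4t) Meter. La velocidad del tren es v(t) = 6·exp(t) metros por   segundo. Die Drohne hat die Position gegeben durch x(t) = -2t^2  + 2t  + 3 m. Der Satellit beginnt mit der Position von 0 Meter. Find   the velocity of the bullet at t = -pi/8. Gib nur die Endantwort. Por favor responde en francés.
La réponse est -32.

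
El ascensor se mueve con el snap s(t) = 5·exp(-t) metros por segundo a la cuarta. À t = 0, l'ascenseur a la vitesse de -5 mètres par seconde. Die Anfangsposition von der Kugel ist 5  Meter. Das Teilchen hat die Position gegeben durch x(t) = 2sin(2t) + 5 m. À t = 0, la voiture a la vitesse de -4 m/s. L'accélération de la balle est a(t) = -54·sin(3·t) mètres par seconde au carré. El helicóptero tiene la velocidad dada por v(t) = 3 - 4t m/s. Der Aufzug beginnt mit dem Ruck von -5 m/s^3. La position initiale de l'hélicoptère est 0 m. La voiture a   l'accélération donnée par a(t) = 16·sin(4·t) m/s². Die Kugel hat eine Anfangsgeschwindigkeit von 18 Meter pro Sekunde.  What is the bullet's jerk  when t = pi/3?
We must differentiate our acceleration equation a(t) = -54·sin(3·t) 1 time. Differentiating acceleration, we get jerk: j(t) = -162·cos(3·t). Using j(t) = -162·cos(3·t) and substituting t = pi/3, we find j = 162.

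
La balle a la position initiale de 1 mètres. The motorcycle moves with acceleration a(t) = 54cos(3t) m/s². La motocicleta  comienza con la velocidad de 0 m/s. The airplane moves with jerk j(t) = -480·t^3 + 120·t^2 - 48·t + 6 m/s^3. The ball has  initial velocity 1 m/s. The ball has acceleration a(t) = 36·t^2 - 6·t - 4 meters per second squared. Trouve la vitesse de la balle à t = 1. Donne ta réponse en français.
Nous devons trouver la primitive de notre équation de l'accélération a(t) = 36·t^2 - 6·t - 4 1 fois. La primitive de l'accélération est la vitesse. En utilisant v(0) = 1, nous obtenons v(t) = 12·t^3 - 3·t^2 - 4·t + 1. Nous avons la vitesse v(t) = 12·t^3 - 3·t^2 - 4·t + 1. En substituant t = 1: v(1) = 6.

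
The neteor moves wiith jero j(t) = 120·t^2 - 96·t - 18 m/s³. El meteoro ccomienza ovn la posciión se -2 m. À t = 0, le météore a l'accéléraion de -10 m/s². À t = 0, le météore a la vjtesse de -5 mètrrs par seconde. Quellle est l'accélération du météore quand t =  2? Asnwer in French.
Nous devons intégrer notre équation du jerk j(t) = 120·t^2 - 96·t - 18 1 fois. La primitive du jerk, avec a(0) = -10, donne l'accélération: a(t) = 40·t^3 - 48·t^2 - 18·t - 10. En utilisant a(t) = 40·t^3 - 48·t^2 - 18·t - 10 et en substituant t = 2, nous trouvons a = 82.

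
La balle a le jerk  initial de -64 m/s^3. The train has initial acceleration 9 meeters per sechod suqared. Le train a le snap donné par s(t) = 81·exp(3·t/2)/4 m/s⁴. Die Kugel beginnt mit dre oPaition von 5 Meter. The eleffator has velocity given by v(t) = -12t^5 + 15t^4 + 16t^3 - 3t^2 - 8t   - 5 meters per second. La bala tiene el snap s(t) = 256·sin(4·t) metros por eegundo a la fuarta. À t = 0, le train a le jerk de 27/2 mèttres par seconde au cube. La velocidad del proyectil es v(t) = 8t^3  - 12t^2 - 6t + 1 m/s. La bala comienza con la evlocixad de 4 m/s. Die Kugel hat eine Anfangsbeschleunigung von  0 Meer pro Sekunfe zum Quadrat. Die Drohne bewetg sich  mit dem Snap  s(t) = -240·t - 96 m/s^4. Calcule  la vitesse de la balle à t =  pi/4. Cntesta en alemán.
Wir müssen die Stammfunktion unserer Gleichung für den Snap s(t) = 256·sin(4·t) 3-mal finden. Das Integral von dem Snap ist der Ruck. Mit j(0) = -64 erhalten wir j(t) = -64·cos(4·t). Durch Integration von dem Ruck und Verwendung der Anfangsbedingung a(0) = 0, erhalten wir a(t) = -16·sin(4·t). Durch Integration von der Beschleunigung und Verwendung der Anfangsbedingung v(0) = 4, erhalten wir v(t) = 4·cos(4·t). Wir haben die Geschwindigkeit v(t) = 4·cos(4·t). Durch Einsetzen von t = pi/4: v(pi/4) = -4.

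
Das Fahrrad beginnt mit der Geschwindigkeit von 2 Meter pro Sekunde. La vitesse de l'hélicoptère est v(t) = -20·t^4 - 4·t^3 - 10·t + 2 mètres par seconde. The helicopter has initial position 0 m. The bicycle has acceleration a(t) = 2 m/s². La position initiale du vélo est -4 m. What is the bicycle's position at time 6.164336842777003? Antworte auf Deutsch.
Um dies zu lösen, müssen wir 2 Stammfunktionen unserer Gleichung für die Beschleunigung a(t) = 2 finden. Durch Integration von der Beschleunigung und Verwendung der Anfangsbedingung v(0) = 2, erhalten wir v(t) = 2·t + 2. Die Stammfunktion von der Geschwindigkeit, mit x(0) = -4, ergibt die Position: x(t) = t^2 + 2·t - 4. Mit x(t) = t^2 + 2·t - 4 und Einsetzen von t = 6.164336842777003, finden wir x = 46.3277223967720.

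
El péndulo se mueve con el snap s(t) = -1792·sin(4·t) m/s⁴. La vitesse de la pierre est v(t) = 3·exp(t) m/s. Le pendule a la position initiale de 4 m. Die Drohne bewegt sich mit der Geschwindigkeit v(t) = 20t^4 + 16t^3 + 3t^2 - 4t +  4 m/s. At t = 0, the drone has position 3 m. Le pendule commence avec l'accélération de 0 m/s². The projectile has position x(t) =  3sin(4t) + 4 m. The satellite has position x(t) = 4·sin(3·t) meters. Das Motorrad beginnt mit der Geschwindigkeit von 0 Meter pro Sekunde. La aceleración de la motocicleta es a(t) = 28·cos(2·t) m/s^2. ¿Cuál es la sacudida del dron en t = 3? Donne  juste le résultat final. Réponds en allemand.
Bei t = 3, j = 2454.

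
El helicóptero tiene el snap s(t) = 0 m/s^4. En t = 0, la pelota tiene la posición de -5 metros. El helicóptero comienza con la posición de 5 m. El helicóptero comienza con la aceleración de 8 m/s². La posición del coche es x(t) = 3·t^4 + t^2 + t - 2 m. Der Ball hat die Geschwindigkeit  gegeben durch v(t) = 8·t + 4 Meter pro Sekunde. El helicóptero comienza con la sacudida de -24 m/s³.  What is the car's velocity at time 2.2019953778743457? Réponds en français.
En partant de la position x(t) = 3·t^4 + t^2 + t - 2, nous prenons 1 dérivée. La dérivée de la position donne la vitesse: v(t) = 12·t^3 + 2·t + 1. De l'équation de la vitesse v(t) = 12·t^3 + 2·t + 1, nous substituons t = 2.2019953778743457 pour obtenir v = 133.527980829313.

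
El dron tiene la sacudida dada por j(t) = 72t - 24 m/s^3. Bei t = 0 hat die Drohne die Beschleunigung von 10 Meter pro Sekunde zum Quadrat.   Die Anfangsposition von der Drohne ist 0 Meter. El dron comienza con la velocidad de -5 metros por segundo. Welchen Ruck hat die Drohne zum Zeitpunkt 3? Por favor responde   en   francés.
Nous avons le jerk j(t) = 72·t - 24. En substituant t = 3: j(3) = 192.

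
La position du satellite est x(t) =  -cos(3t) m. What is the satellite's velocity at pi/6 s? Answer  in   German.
Wir müssen unsere Gleichung für die Position x(t) = -cos(3·t) 1-mal ableiten. Mit d/dt von x(t) finden wir v(t) = 3·sin(3·t). Mit v(t) = 3·sin(3·t) und Einsetzen von t = pi/6, finden wir v = 3.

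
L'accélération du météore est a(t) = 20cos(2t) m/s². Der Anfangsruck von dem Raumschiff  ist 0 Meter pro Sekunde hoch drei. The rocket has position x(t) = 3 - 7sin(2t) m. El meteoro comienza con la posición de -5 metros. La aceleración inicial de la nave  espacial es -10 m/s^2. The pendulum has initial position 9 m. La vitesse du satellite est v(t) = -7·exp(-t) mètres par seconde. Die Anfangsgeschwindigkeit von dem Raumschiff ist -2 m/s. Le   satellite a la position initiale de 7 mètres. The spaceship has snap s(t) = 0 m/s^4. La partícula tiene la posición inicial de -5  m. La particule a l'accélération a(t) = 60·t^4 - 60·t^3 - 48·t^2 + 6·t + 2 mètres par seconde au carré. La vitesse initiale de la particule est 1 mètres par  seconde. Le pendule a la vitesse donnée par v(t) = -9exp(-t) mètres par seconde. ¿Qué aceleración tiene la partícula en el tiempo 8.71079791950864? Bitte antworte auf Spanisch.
Usando a(t) = 60·t^4 - 60·t^3 - 48·t^2 + 6·t + 2 y sustituyendo t = 8.71079791950864, encontramos a = 302202.901722409.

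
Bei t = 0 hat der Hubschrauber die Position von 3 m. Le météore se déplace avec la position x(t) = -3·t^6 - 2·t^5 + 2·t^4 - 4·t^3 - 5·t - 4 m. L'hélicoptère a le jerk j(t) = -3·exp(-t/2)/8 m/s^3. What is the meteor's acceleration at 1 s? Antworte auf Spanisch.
Para resolver esto, necesitamos tomar 2 derivadas de nuestra ecuación de la posición x(t) = -3·t^6 - 2·t^5 + 2·t^4 - 4·t^3 - 5·t - 4. La derivada de la posición da la velocidad: v(t) = -18·t^5 - 10·t^4 + 8·t^3 - 12·t^2 - 5. La derivada de la velocidad da la aceleración: a(t) = -90·t^4 - 40·t^3 + 24·t^2 - 24·t. Usando a(t) = -90·t^4 - 40·t^3 + 24·t^2 - 24·t y sustituyendo t = 1, encontramos a = -130.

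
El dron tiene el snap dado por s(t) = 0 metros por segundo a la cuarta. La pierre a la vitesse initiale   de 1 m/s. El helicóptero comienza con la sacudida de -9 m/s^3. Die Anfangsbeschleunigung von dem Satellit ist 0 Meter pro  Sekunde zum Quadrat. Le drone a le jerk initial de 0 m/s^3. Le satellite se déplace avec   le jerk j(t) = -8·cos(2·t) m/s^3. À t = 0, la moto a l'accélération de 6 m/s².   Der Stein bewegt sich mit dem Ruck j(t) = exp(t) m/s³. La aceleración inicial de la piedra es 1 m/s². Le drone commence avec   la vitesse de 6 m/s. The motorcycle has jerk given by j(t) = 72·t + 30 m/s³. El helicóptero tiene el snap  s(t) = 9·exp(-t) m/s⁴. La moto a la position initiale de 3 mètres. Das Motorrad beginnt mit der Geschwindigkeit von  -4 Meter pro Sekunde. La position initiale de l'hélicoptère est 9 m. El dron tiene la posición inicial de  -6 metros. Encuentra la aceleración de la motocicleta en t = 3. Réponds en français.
Nous devons intégrer notre équation du jerk j(t) = 72·t + 30 1 fois. La primitive du jerk, avec a(0) = 6, donne l'accélération: a(t) = 36·t^2 + 30·t + 6. En utilisant a(t) = 36·t^2 + 30·t + 6 et en substituant t = 3, nous trouvons a = 420.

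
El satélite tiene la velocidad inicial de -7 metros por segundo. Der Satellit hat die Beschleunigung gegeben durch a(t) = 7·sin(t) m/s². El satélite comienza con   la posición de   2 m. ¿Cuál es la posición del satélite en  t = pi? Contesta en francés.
Nous devons intégrer notre équation de l'accélération a(t) = 7·sin(t) 2 fois. L'intégrale de l'accélération, avec v(0) = -7, donne la vitesse: v(t) = -7·cos(t). L'intégrale de la vitesse est la position. En utilisant x(0) = 2, nous obtenons x(t) = 2 - 7·sin(t). En utilisant x(t) = 2 - 7·sin(t) et en substituant t = pi, nous trouvons x = 2.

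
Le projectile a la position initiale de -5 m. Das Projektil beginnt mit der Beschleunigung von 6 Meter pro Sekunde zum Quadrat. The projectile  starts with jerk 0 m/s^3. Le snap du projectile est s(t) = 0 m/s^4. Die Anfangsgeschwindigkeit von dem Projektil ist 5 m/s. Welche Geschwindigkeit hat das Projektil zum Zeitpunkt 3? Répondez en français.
Nous devons intégrer notre équation du snap s(t) = 0 3 fois. En intégrant le snap et en utilisant la condition initiale j(0) = 0, nous obtenons j(t) = 0. L'intégrale du jerk est l'accélération. En utilisant a(0) = 6, nous obtenons a(t) = 6. La primitive de l'accélération est la vitesse. En utilisant v(0) = 5, nous obtenons v(t) = 6·t + 5. Nous avons la vitesse v(t) = 6·t + 5. En substituant t = 3: v(3) = 23.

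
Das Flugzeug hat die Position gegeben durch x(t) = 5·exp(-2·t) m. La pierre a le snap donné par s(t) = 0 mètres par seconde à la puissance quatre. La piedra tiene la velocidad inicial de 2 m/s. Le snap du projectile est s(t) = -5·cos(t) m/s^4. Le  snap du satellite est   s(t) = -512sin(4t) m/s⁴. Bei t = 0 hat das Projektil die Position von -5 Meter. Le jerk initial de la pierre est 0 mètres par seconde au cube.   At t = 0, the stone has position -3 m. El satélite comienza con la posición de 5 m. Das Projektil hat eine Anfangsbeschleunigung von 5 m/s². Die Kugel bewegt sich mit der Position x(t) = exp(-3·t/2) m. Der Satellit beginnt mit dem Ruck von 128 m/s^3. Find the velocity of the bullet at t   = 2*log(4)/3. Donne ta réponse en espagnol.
Para resolver esto, necesitamos tomar 1 derivada de nuestra ecuación de la posición x(t) = exp(-3·t/2). La derivada de la posición da la velocidad: v(t) = -3·exp(-3·t/2)/2. Usando v(t) = -3·exp(-3·t/2)/2 y sustituyendo t = 2*log(4)/3, encontramos v = -3/8.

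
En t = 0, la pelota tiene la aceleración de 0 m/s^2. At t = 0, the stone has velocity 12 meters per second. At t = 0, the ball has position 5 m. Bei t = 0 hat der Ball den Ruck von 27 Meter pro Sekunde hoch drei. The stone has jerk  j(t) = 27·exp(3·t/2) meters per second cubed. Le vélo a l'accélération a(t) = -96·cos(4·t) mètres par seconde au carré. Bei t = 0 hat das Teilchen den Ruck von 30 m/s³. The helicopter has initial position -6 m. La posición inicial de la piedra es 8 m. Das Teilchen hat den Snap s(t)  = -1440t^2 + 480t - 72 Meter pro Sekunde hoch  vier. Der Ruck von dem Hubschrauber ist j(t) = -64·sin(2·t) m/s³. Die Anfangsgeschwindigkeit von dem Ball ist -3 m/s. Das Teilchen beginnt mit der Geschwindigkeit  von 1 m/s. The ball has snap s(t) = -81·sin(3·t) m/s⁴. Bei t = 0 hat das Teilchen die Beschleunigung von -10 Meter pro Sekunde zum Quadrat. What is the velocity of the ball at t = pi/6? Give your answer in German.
Wir müssen die Stammfunktion unserer Gleichung für den Snap s(t) = -81·sin(3·t) 3-mal finden. Das Integral von dem Snap ist der Ruck. Mit j(0) = 27 erhalten wir j(t) = 27·cos(3·t). Die Stammfunktion von dem Ruck, mit a(0) = 0, ergibt die Beschleunigung: a(t) = 9·sin(3·t). Durch Integration von der Beschleunigung und Verwendung der Anfangsbedingung v(0) = -3, erhalten wir v(t) = -3·cos(3·t). Wir haben die Geschwindigkeit v(t) = -3·cos(3·t). Durch Einsetzen von t = pi/6: v(pi/6) = 0.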